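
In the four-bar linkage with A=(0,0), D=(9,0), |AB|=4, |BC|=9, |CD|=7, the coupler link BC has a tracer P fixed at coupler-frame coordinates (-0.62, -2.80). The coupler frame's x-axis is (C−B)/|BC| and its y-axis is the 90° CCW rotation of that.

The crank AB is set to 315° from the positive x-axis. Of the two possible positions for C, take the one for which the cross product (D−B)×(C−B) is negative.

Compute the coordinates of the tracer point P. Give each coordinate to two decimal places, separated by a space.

1.06 -5.08

A=(0,0), D=(9.00,0)
B = A + 4.00·(cos315°, sin315°) = (2.8284, -2.8284)
|BD| = 6.7888
circle(B,9.00) ∩ circle(D,7.00): a=5.7512, h=6.9227
  candidates: C₊=(5.1725,5.8609) cross=46.997; C₋=(10.9409,-6.7255) cross=-46.997
  mode - wants cross < 0 → take C=(10.9409,-6.7255) (cross=-46.997)
ex = (C−B)/|BC| = (0.9014,-0.4330); ey = (0.4330,0.9014)
P = B + -0.62·ex + -2.80·ey = (1.0571,-5.0838)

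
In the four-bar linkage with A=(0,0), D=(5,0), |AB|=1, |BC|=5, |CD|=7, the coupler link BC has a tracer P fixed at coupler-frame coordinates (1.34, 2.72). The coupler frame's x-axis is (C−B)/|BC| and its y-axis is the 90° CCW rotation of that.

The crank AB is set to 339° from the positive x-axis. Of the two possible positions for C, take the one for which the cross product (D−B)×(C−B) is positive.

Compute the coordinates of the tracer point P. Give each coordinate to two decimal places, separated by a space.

-2.04 0.21

A=(0,0), D=(5.00,0)
B = A + 1.00·(cos339°, sin339°) = (0.9336, -0.3584)
|BD| = 4.0822
circle(B,5.00) ∩ circle(D,7.00): a=-0.8985, h=4.9186
  candidates: C₊=(-0.3933,4.4624) cross=20.079; C₋=(0.4703,-5.3369) cross=-20.079
  mode + wants cross > 0 → take C=(-0.3933,4.4624) (cross=20.079)
ex = (C−B)/|BC| = (-0.2654,0.9641); ey = (-0.9641,-0.2654)
P = B + 1.34·ex + 2.72·ey = (-2.0445,0.2118)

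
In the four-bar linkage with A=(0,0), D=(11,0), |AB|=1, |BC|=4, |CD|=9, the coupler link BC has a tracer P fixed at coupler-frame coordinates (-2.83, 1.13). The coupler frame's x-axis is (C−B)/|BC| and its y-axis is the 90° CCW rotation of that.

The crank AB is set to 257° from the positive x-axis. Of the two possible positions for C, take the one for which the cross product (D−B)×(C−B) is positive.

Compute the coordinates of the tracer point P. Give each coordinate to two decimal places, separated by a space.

A=(0,0), D=(11.00,0)
B = A + 1.00·(cos257°, sin257°) = (-0.2250, -0.9744)
|BD| = 11.2672
circle(B,4.00) ∩ circle(D,9.00): a=2.7491, h=2.9056
  candidates: C₊=(2.2626,2.1581) cross=32.738; C₋=(2.7651,-3.6313) cross=-32.738
  mode + wants cross > 0 → take C=(2.2626,2.1581) (cross=32.738)
ex = (C−B)/|BC| = (0.6219,0.7831); ey = (-0.7831,0.6219)
P = B + -2.83·ex + 1.13·ey = (-2.8698,-2.4879)

-2.87 -2.49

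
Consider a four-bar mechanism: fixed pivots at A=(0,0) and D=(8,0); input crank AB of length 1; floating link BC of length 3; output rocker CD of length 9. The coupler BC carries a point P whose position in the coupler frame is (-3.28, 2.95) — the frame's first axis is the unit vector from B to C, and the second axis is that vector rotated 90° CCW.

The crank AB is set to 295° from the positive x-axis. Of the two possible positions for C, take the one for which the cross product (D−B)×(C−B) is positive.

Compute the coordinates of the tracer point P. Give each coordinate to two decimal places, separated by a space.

A=(0,0), D=(8.00,0)
B = A + 1.00·(cos295°, sin295°) = (0.4226, -0.9063)
|BD| = 7.6314
circle(B,3.00) ∩ circle(D,9.00): a=-0.9017, h=2.8613
  candidates: C₊=(-0.8125,1.8277) cross=21.836; C₋=(-0.1329,-3.8544) cross=-21.836
  mode + wants cross > 0 → take C=(-0.8125,1.8277) (cross=21.836)
ex = (C−B)/|BC| = (-0.4117,0.9113); ey = (-0.9113,-0.4117)
P = B + -3.28·ex + 2.95·ey = (-0.9154,-5.1099)

-0.92 -5.11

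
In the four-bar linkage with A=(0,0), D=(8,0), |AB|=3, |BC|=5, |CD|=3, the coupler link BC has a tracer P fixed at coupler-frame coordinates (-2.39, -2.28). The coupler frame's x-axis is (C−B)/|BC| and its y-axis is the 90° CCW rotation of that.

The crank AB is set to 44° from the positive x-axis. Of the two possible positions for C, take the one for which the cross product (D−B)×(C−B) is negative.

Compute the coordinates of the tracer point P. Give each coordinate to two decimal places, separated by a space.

-1.13 2.35

A=(0,0), D=(8.00,0)
B = A + 3.00·(cos44°, sin44°) = (2.1580, 2.0840)
|BD| = 6.2026
circle(B,5.00) ∩ circle(D,3.00): a=4.3911, h=2.3913
  candidates: C₊=(7.0973,2.8610) cross=14.832; C₋=(5.4904,-1.6437) cross=-14.832
  mode - wants cross < 0 → take C=(5.4904,-1.6437) (cross=-14.832)
ex = (C−B)/|BC| = (0.6665,-0.7455); ey = (0.7455,0.6665)
P = B + -2.39·ex + -2.28·ey = (-1.1347,2.3463)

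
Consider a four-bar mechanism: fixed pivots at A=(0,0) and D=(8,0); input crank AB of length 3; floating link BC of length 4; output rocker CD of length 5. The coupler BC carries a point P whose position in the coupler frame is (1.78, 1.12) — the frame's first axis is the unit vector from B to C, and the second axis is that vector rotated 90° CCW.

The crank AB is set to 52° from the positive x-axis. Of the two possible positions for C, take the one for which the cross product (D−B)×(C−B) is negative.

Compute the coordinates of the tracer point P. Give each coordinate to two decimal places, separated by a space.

3.50 1.07

A=(0,0), D=(8.00,0)
B = A + 3.00·(cos52°, sin52°) = (1.8470, 2.3640)
|BD| = 6.5915
circle(B,4.00) ∩ circle(D,5.00): a=2.6131, h=3.0285
  candidates: C₊=(5.3724,4.2539) cross=19.963; C₋=(3.2000,-1.4002) cross=-19.963
  mode - wants cross < 0 → take C=(3.2000,-1.4002) (cross=-19.963)
ex = (C−B)/|BC| = (0.3383,-0.9411); ey = (0.9411,0.3383)
P = B + 1.78·ex + 1.12·ey = (3.5031,1.0678)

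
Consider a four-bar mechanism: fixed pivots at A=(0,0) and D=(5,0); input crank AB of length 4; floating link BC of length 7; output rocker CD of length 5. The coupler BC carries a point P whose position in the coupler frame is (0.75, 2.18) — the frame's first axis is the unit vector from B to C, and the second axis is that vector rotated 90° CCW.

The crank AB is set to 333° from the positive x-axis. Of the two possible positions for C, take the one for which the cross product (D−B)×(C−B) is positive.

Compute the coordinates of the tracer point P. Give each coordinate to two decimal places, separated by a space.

1.61 -0.59

A=(0,0), D=(5.00,0)
B = A + 4.00·(cos333°, sin333°) = (3.5640, -1.8160)
|BD| = 2.3151
circle(B,7.00) ∩ circle(D,5.00): a=6.3409, h=2.9653
  candidates: C₊=(5.1711,4.9971) cross=6.865; C₋=(9.8230,1.3185) cross=-6.865
  mode + wants cross > 0 → take C=(5.1711,4.9971) (cross=6.865)
ex = (C−B)/|BC| = (0.2296,0.9733); ey = (-0.9733,0.2296)
P = B + 0.75·ex + 2.18·ey = (1.6144,-0.5855)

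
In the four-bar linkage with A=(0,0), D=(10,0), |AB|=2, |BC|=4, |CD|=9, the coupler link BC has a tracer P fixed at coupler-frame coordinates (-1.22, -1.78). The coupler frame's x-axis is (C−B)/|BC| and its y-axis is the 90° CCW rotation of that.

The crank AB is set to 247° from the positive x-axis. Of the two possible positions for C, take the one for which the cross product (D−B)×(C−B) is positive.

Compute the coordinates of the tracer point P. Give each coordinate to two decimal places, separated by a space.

0.19 -3.77

A=(0,0), D=(10.00,0)
B = A + 2.00·(cos247°, sin247°) = (-0.7815, -1.8410)
|BD| = 10.9375
circle(B,4.00) ∩ circle(D,9.00): a=2.4973, h=3.1246
  candidates: C₊=(1.1543,1.6594) cross=34.176; C₋=(2.2062,-4.5007) cross=-34.176
  mode + wants cross > 0 → take C=(1.1543,1.6594) (cross=34.176)
ex = (C−B)/|BC| = (0.4839,0.8751); ey = (-0.8751,0.4839)
P = B + -1.22·ex + -1.78·ey = (0.1858,-3.7700)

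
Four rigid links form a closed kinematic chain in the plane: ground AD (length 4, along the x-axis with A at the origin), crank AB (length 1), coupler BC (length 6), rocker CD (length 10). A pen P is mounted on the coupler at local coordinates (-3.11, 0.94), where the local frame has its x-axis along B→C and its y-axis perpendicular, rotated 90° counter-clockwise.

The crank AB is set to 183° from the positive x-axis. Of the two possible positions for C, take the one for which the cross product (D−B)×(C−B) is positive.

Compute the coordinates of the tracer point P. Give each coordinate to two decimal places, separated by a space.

A=(0,0), D=(4.00,0)
B = A + 1.00·(cos183°, sin183°) = (-0.9986, -0.0523)
|BD| = 4.9989
circle(B,6.00) ∩ circle(D,10.00): a=-3.9020, h=4.5579
  candidates: C₊=(-4.9481,4.4645) cross=22.785; C₋=(-4.8526,-4.6509) cross=-22.785
  mode + wants cross > 0 → take C=(-4.9481,4.4645) (cross=22.785)
ex = (C−B)/|BC| = (-0.6582,0.7528); ey = (-0.7528,-0.6582)
P = B + -3.11·ex + 0.94·ey = (0.3409,-3.0123)

0.34 -3.01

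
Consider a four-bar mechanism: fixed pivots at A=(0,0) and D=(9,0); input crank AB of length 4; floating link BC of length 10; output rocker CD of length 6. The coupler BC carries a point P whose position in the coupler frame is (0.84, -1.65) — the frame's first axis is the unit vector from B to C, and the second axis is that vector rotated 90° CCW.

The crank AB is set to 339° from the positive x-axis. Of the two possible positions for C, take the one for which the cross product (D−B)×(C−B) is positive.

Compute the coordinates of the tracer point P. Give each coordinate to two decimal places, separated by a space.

A=(0,0), D=(9.00,0)
B = A + 4.00·(cos339°, sin339°) = (3.7343, -1.4335)
|BD| = 5.4573
circle(B,10.00) ∩ circle(D,6.00): a=8.5924, h=5.1158
  candidates: C₊=(10.6812,5.7597) cross=27.919; C₋=(13.3687,-4.1127) cross=-27.919
  mode + wants cross > 0 → take C=(10.6812,5.7597) (cross=27.919)
ex = (C−B)/|BC| = (0.6947,0.7193); ey = (-0.7193,0.6947)
P = B + 0.84·ex + -1.65·ey = (5.5047,-1.9755)

5.50 -1.98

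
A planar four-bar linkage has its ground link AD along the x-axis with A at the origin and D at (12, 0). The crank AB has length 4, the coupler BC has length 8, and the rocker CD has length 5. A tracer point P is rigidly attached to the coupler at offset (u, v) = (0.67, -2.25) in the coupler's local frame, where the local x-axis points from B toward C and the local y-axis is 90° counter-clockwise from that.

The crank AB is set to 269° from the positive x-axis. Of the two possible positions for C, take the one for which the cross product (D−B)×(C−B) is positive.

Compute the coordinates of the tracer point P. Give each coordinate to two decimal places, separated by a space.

1.57 -5.68

A=(0,0), D=(12.00,0)
B = A + 4.00·(cos269°, sin269°) = (-0.0698, -3.9994)
|BD| = 12.7152
circle(B,8.00) ∩ circle(D,5.00): a=7.8912, h=1.3150
  candidates: C₊=(7.0072,-0.2691) cross=16.720; C₋=(7.8345,-2.7656) cross=-16.720
  mode + wants cross > 0 → take C=(7.0072,-0.2691) (cross=16.720)
ex = (C−B)/|BC| = (0.8846,0.4663); ey = (-0.4663,0.8846)
P = B + 0.67·ex + -2.25·ey = (1.5720,-5.6774)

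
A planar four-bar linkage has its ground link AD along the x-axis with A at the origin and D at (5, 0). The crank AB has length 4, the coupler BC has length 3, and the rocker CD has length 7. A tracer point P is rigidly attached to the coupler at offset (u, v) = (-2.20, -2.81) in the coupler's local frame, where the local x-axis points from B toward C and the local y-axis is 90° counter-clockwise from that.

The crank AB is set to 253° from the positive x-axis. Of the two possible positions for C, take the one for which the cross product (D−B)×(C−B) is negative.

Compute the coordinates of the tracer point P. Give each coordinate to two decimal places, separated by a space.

-4.68 -4.49

A=(0,0), D=(5.00,0)
B = A + 4.00·(cos253°, sin253°) = (-1.1695, -3.8252)
|BD| = 7.2591
circle(B,3.00) ∩ circle(D,7.00): a=0.8744, h=2.8697
  candidates: C₊=(-1.9386,-0.9255) cross=20.832; C₋=(1.0859,-5.8034) cross=-20.832
  mode - wants cross < 0 → take C=(1.0859,-5.8034) (cross=-20.832)
ex = (C−B)/|BC| = (0.7518,-0.6594); ey = (0.6594,0.7518)
P = B + -2.20·ex + -2.81·ey = (-4.6763,-4.4871)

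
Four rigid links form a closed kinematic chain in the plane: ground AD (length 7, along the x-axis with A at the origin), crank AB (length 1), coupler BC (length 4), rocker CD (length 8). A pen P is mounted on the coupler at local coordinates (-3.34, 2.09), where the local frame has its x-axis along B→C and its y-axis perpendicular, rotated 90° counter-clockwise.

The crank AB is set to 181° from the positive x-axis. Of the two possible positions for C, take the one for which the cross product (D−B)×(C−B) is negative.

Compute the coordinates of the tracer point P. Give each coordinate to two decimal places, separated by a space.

A=(0,0), D=(7.00,0)
B = A + 1.00·(cos181°, sin181°) = (-0.9998, -0.0175)
|BD| = 7.9999
circle(B,4.00) ∩ circle(D,8.00): a=0.9999, h=3.8730
  candidates: C₊=(-0.0084,3.8577) cross=30.984; C₋=(0.0085,-3.8883) cross=-30.984
  mode - wants cross < 0 → take C=(0.0085,-3.8883) (cross=-30.984)
ex = (C−B)/|BC| = (0.2521,-0.9677); ey = (0.9677,0.2521)
P = B + -3.34·ex + 2.09·ey = (0.1807,3.7415)

0.18 3.74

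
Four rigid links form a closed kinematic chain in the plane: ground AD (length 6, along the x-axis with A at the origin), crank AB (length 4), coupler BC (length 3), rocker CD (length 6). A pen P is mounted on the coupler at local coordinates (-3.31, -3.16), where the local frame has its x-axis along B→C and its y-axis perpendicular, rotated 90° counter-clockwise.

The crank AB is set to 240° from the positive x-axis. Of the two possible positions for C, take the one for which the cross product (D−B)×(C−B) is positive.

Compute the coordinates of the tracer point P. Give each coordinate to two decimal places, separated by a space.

A=(0,0), D=(6.00,0)
B = A + 4.00·(cos240°, sin240°) = (-2.0000, -3.4641)
|BD| = 8.7178
circle(B,3.00) ∩ circle(D,6.00): a=2.8103, h=1.0497
  candidates: C₊=(0.1618,-1.3841) cross=9.152; C₋=(0.9961,-3.3107) cross=-9.152
  mode + wants cross > 0 → take C=(0.1618,-1.3841) (cross=9.152)
ex = (C−B)/|BC| = (0.7206,0.6933); ey = (-0.6933,0.7206)
P = B + -3.31·ex + -3.16·ey = (-2.1942,-8.0362)

-2.19 -8.04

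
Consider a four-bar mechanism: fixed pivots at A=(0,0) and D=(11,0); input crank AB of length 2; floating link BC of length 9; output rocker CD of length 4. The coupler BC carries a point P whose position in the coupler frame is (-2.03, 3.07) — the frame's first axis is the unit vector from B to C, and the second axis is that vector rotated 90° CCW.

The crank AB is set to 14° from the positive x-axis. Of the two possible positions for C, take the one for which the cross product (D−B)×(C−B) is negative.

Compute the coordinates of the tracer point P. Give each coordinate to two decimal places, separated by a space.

1.63 4.15

A=(0,0), D=(11.00,0)
B = A + 2.00·(cos14°, sin14°) = (1.9406, 0.4838)
|BD| = 9.0723
circle(B,9.00) ∩ circle(D,4.00): a=8.1185, h=3.8846
  candidates: C₊=(10.2547,3.9300) cross=35.242; C₋=(9.8403,-3.8282) cross=-35.242
  mode - wants cross < 0 → take C=(9.8403,-3.8282) (cross=-35.242)
ex = (C−B)/|BC| = (0.8778,-0.4791); ey = (0.4791,0.8778)
P = B + -2.03·ex + 3.07·ey = (1.6296,4.1511)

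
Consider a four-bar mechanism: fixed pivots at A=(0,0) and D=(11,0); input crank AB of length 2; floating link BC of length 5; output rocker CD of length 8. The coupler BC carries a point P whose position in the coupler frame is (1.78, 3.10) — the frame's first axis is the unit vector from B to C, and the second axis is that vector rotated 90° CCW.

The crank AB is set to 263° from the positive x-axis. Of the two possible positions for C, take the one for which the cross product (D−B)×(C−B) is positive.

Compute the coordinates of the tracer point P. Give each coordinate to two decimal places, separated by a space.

A=(0,0), D=(11.00,0)
B = A + 2.00·(cos263°, sin263°) = (-0.2437, -1.9851)
|BD| = 11.4176
circle(B,5.00) ∩ circle(D,8.00): a=4.0009, h=2.9988
  candidates: C₊=(3.1749,1.6636) cross=34.239; C₋=(4.2176,-4.2426) cross=-34.239
  mode + wants cross > 0 → take C=(3.1749,1.6636) (cross=34.239)
ex = (C−B)/|BC| = (0.6837,0.7297); ey = (-0.7297,0.6837)
P = B + 1.78·ex + 3.10·ey = (-1.2889,1.4334)

-1.29 1.43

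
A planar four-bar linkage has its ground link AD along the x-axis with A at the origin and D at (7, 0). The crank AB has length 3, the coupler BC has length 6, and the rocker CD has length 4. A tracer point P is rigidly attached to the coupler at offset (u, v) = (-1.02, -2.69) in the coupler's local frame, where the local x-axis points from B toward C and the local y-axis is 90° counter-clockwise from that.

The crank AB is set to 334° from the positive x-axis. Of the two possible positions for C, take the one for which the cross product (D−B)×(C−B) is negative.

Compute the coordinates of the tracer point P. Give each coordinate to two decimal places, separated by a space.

A=(0,0), D=(7.00,0)
B = A + 3.00·(cos334°, sin334°) = (2.6964, -1.3151)
|BD| = 4.5001
circle(B,6.00) ∩ circle(D,4.00): a=4.4722, h=3.9999
  candidates: C₊=(5.8044,3.8171) cross=18.000; C₋=(8.1423,-3.8334) cross=-18.000
  mode - wants cross < 0 → take C=(8.1423,-3.8334) (cross=-18.000)
ex = (C−B)/|BC| = (0.9077,-0.4197); ey = (0.4197,0.9077)
P = B + -1.02·ex + -2.69·ey = (0.6415,-3.3286)

0.64 -3.33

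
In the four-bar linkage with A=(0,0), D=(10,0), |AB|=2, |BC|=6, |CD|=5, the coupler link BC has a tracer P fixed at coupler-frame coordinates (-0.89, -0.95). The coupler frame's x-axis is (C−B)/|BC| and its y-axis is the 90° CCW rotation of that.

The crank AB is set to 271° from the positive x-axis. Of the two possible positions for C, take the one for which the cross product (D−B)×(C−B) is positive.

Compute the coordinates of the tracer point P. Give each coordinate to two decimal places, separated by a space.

A=(0,0), D=(10.00,0)
B = A + 2.00·(cos271°, sin271°) = (0.0349, -1.9997)
|BD| = 10.1638
circle(B,6.00) ∩ circle(D,5.00): a=5.6230, h=2.0932
  candidates: C₊=(5.1362,1.1590) cross=21.275; C₋=(5.9599,-2.9457) cross=-21.275
  mode + wants cross > 0 → take C=(5.1362,1.1590) (cross=21.275)
ex = (C−B)/|BC| = (0.8502,0.5264); ey = (-0.5264,0.8502)
P = B + -0.89·ex + -0.95·ey = (-0.2217,-3.2759)

-0.22 -3.28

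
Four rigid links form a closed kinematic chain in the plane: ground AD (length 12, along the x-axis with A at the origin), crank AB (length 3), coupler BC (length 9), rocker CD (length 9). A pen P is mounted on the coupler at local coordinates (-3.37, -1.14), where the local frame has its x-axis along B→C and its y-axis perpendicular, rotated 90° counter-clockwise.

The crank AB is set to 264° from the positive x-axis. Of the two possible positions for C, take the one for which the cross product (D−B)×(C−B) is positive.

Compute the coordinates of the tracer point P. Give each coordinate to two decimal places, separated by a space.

-1.08 -6.46

A=(0,0), D=(12.00,0)
B = A + 3.00·(cos264°, sin264°) = (-0.3136, -2.9836)
|BD| = 12.6699
circle(B,9.00) ∩ circle(D,9.00): a=6.3349, h=6.3928
  candidates: C₊=(4.3378,4.7213) cross=80.997; C₋=(7.3486,-7.7049) cross=-80.997
  mode + wants cross > 0 → take C=(4.3378,4.7213) (cross=80.997)
ex = (C−B)/|BC| = (0.5168,0.8561); ey = (-0.8561,0.5168)
P = B + -3.37·ex + -1.14·ey = (-1.0793,-6.4578)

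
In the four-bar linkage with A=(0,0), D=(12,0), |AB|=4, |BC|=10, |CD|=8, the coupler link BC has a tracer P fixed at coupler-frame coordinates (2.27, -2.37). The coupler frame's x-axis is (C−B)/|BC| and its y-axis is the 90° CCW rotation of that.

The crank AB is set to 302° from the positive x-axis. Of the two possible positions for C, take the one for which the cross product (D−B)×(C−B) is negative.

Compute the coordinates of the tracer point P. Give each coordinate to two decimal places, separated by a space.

3.06 -6.54

A=(0,0), D=(12.00,0)
B = A + 4.00·(cos302°, sin302°) = (2.1197, -3.3922)
|BD| = 10.4464
circle(B,10.00) ∩ circle(D,8.00): a=6.9463, h=7.1937
  candidates: C₊=(6.3536,5.6673) cross=75.148; C₋=(11.0255,-7.9404) cross=-75.148
  mode - wants cross < 0 → take C=(11.0255,-7.9404) (cross=-75.148)
ex = (C−B)/|BC| = (0.8906,-0.4548); ey = (0.4548,0.8906)
P = B + 2.27·ex + -2.37·ey = (3.0634,-6.5353)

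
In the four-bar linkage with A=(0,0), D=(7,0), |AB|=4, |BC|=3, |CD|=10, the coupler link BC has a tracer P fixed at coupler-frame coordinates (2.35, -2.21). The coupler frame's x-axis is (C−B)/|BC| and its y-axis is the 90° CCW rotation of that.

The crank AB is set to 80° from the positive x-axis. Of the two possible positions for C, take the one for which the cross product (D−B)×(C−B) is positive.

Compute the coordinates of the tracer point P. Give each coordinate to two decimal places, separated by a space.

A=(0,0), D=(7.00,0)
B = A + 4.00·(cos80°, sin80°) = (0.6946, 3.9392)
|BD| = 7.4348
circle(B,3.00) ∩ circle(D,10.00): a=-2.4025, h=1.7966
  candidates: C₊=(-0.3910,6.7359) cross=13.358; C₋=(-2.2949,3.6885) cross=-13.358
  mode + wants cross > 0 → take C=(-0.3910,6.7359) (cross=13.358)
ex = (C−B)/|BC| = (-0.3619,0.9322); ey = (-0.9322,-0.3619)
P = B + 2.35·ex + -2.21·ey = (1.9044,6.9297)

1.90 6.93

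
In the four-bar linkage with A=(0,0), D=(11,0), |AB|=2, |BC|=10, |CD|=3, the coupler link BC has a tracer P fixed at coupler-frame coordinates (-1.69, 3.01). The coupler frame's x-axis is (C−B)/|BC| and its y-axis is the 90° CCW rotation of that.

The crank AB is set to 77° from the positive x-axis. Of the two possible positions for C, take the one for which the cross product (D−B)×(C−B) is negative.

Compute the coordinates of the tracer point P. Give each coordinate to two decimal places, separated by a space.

A=(0,0), D=(11.00,0)
B = A + 2.00·(cos77°, sin77°) = (0.4499, 1.9487)
|BD| = 10.7286
circle(B,10.00) ∩ circle(D,3.00): a=9.6053, h=2.7818
  candidates: C₊=(10.4007,2.9395) cross=29.844; C₋=(9.3901,-2.5315) cross=-29.844
  mode - wants cross < 0 → take C=(9.3901,-2.5315) (cross=-29.844)
ex = (C−B)/|BC| = (0.8940,-0.4480); ey = (0.4480,0.8940)
P = B + -1.69·ex + 3.01·ey = (0.2875,5.3969)

0.29 5.40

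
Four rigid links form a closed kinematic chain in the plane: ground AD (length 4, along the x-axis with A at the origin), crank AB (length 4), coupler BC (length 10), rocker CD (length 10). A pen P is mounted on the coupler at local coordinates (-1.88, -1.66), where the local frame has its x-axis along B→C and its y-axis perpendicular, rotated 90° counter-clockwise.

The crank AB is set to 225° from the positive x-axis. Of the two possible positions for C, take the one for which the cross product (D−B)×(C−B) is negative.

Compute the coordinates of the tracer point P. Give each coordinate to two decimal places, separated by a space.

A=(0,0), D=(4.00,0)
B = A + 4.00·(cos225°, sin225°) = (-2.8284, -2.8284)
|BD| = 7.3910
circle(B,10.00) ∩ circle(D,10.00): a=3.6955, h=9.2921
  candidates: C₊=(-2.9701,7.1706) cross=68.678; C₋=(4.1417,-9.9990) cross=-68.678
  mode - wants cross < 0 → take C=(4.1417,-9.9990) (cross=-68.678)
ex = (C−B)/|BC| = (0.6970,-0.7171); ey = (0.7171,0.6970)
P = B + -1.88·ex + -1.66·ey = (-5.3291,-2.6374)

-5.33 -2.64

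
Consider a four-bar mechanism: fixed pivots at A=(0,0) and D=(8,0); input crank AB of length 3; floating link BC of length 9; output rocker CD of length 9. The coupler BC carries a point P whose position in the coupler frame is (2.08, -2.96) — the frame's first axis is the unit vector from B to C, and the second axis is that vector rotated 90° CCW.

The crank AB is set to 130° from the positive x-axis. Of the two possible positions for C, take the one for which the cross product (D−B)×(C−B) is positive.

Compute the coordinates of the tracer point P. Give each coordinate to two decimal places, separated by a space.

1.60 1.52

A=(0,0), D=(8.00,0)
B = A + 3.00·(cos130°, sin130°) = (-1.9284, 2.2981)
|BD| = 10.1909
circle(B,9.00) ∩ circle(D,9.00): a=5.0954, h=7.4187
  candidates: C₊=(4.7088,8.3766) cross=75.603; C₋=(1.3628,-6.0785) cross=-75.603
  mode + wants cross > 0 → take C=(4.7088,8.3766) (cross=75.603)
ex = (C−B)/|BC| = (0.7375,0.6754); ey = (-0.6754,0.7375)
P = B + 2.08·ex + -2.96·ey = (1.6047,1.5201)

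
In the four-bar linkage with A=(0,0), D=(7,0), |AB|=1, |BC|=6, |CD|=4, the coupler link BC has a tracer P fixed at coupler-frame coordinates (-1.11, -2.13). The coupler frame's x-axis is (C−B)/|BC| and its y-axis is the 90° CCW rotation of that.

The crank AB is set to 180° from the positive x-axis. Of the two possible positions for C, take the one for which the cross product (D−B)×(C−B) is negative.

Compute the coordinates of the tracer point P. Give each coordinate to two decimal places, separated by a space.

A=(0,0), D=(7.00,0)
B = A + 1.00·(cos180°, sin180°) = (-1.0000, 0.0000)
|BD| = 8.0000
circle(B,6.00) ∩ circle(D,4.00): a=5.2500, h=2.9047
  candidates: C₊=(4.2500,2.9047) cross=23.238; C₋=(4.2500,-2.9047) cross=-23.238
  mode - wants cross < 0 → take C=(4.2500,-2.9047) (cross=-23.238)
ex = (C−B)/|BC| = (0.8750,-0.4841); ey = (0.4841,0.8750)
P = B + -1.11·ex + -2.13·ey = (-3.0024,-1.3264)

-3.00 -1.33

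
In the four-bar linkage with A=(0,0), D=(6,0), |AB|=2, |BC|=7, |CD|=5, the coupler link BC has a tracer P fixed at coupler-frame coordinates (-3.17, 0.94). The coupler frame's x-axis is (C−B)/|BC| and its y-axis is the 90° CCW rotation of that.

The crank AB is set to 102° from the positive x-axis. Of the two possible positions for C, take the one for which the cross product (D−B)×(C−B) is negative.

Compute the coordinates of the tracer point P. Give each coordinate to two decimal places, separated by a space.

-1.20 5.17

A=(0,0), D=(6.00,0)
B = A + 2.00·(cos102°, sin102°) = (-0.4158, 1.9563)
|BD| = 6.7074
circle(B,7.00) ∩ circle(D,5.00): a=5.1428, h=4.7489
  candidates: C₊=(5.8884,4.9988) cross=31.853; C₋=(3.1183,-4.0861) cross=-31.853
  mode - wants cross < 0 → take C=(3.1183,-4.0861) (cross=-31.853)
ex = (C−B)/|BC| = (0.5049,-0.8632); ey = (0.8632,0.5049)
P = B + -3.17·ex + 0.94·ey = (-1.2049,5.1672)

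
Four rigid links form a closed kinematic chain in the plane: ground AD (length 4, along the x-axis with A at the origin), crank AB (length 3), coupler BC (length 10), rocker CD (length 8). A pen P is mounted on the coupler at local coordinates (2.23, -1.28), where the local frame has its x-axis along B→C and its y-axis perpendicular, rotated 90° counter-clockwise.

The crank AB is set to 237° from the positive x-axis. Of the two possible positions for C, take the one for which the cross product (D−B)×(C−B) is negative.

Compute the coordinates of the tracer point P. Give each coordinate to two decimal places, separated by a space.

-0.31 -4.72

A=(0,0), D=(4.00,0)
B = A + 3.00·(cos237°, sin237°) = (-1.6339, -2.5160)
|BD| = 6.1702
circle(B,10.00) ∩ circle(D,8.00): a=6.0023, h=7.9982
  candidates: C₊=(0.5853,7.2346) cross=49.351; C₋=(7.1082,-7.3715) cross=-49.351
  mode - wants cross < 0 → take C=(7.1082,-7.3715) (cross=-49.351)
ex = (C−B)/|BC| = (0.8742,-0.4856); ey = (0.4856,0.8742)
P = B + 2.23·ex + -1.28·ey = (-0.3059,-4.7178)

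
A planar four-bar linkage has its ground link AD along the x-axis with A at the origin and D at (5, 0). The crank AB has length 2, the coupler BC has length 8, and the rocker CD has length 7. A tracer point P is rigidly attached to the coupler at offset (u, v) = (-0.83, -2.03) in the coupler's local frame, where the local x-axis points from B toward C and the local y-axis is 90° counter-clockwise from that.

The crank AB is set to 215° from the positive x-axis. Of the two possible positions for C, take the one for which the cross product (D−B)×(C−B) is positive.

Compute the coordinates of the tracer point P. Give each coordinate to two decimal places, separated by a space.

-0.13 -2.74

A=(0,0), D=(5.00,0)
B = A + 2.00·(cos215°, sin215°) = (-1.6383, -1.1472)
|BD| = 6.7367
circle(B,8.00) ∩ circle(D,7.00): a=4.4817, h=6.6268
  candidates: C₊=(1.6495,6.1460) cross=44.643; C₋=(3.9063,-6.9140) cross=-44.643
  mode + wants cross > 0 → take C=(1.6495,6.1460) (cross=44.643)
ex = (C−B)/|BC| = (0.4110,0.9116); ey = (-0.9116,0.4110)
P = B + -0.83·ex + -2.03·ey = (-0.1288,-2.7381)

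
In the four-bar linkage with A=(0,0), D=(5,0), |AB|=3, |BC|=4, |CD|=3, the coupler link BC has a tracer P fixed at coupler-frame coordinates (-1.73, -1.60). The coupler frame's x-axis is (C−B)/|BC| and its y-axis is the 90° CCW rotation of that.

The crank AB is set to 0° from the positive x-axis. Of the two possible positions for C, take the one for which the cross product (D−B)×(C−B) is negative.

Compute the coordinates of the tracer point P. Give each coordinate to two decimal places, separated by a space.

0.65 0.16

A=(0,0), D=(5.00,0)
B = A + 3.00·(cos0°, sin0°) = (3.0000, 0.0000)
|BD| = 2.0000
circle(B,4.00) ∩ circle(D,3.00): a=2.7500, h=2.9047
  candidates: C₊=(5.7500,2.9047) cross=5.809; C₋=(5.7500,-2.9047) cross=-5.809
  mode - wants cross < 0 → take C=(5.7500,-2.9047) (cross=-5.809)
ex = (C−B)/|BC| = (0.6875,-0.7262); ey = (0.7262,0.6875)
P = B + -1.73·ex + -1.60·ey = (0.6487,0.1563)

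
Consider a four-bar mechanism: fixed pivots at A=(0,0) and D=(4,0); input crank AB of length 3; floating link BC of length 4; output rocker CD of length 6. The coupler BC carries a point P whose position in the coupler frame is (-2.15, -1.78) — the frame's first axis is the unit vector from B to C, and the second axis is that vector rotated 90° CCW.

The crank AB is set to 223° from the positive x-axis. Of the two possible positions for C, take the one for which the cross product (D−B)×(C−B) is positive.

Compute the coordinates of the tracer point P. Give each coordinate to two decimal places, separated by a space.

-0.70 -4.41

A=(0,0), D=(4.00,0)
B = A + 3.00·(cos223°, sin223°) = (-2.1941, -2.0460)
|BD| = 6.5232
circle(B,4.00) ∩ circle(D,6.00): a=1.7286, h=3.6072
  candidates: C₊=(-1.6840,1.9214) cross=23.531; C₋=(0.5787,-4.9290) cross=-23.531
  mode + wants cross > 0 → take C=(-1.6840,1.9214) (cross=23.531)
ex = (C−B)/|BC| = (0.1275,0.9918); ey = (-0.9918,0.1275)
P = B + -2.15·ex + -1.78·ey = (-0.7027,-4.4054)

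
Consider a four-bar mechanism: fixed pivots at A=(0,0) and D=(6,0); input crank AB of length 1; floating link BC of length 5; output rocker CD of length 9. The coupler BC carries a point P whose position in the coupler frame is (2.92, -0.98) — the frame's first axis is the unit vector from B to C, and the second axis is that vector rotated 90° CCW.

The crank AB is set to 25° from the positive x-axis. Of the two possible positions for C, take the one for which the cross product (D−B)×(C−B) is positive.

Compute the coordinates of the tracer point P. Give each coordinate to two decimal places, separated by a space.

A=(0,0), D=(6.00,0)
B = A + 1.00·(cos25°, sin25°) = (0.9063, 0.4226)
|BD| = 5.1112
circle(B,5.00) ∩ circle(D,9.00): a=-2.9226, h=4.0569
  candidates: C₊=(-1.6708,4.7073) cross=20.736; C₋=(-2.3417,-3.3788) cross=-20.736
  mode + wants cross > 0 → take C=(-1.6708,4.7073) (cross=20.736)
ex = (C−B)/|BC| = (-0.5154,0.8569); ey = (-0.8569,-0.5154)
P = B + 2.92·ex + -0.98·ey = (0.2411,3.4300)

0.24 3.43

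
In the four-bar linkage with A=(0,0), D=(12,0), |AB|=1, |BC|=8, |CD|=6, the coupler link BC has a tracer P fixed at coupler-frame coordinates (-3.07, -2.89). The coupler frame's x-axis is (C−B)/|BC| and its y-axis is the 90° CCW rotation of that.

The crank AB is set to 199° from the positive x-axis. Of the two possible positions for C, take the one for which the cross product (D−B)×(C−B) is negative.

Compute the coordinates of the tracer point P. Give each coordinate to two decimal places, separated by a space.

-4.75 -2.14

A=(0,0), D=(12.00,0)
B = A + 1.00·(cos199°, sin199°) = (-0.9455, -0.3256)
|BD| = 12.9496
circle(B,8.00) ∩ circle(D,6.00): a=7.5559, h=2.6283
  candidates: C₊=(6.5419,2.4919) cross=34.036; C₋=(6.6741,-2.7631) cross=-34.036
  mode - wants cross < 0 → take C=(6.6741,-2.7631) (cross=-34.036)
ex = (C−B)/|BC| = (0.9525,-0.3047); ey = (0.3047,0.9525)
P = B + -3.07·ex + -2.89·ey = (-4.7501,-2.1428)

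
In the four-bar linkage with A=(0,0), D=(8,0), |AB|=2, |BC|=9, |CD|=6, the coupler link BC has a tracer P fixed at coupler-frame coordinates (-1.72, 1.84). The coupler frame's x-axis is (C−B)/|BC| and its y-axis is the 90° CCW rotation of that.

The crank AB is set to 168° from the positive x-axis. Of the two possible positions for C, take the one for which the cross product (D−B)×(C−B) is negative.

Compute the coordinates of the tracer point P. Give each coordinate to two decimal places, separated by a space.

A=(0,0), D=(8.00,0)
B = A + 2.00·(cos168°, sin168°) = (-1.9563, 0.4158)
|BD| = 9.9650
circle(B,9.00) ∩ circle(D,6.00): a=7.2404, h=5.3457
  candidates: C₊=(5.5009,5.4548) cross=53.270; C₋=(5.0547,-5.2274) cross=-53.270
  mode - wants cross < 0 → take C=(5.0547,-5.2274) (cross=-53.270)
ex = (C−B)/|BC| = (0.7790,-0.6270); ey = (0.6270,0.7790)
P = B + -1.72·ex + 1.84·ey = (-2.1425,2.9277)

-2.14 2.93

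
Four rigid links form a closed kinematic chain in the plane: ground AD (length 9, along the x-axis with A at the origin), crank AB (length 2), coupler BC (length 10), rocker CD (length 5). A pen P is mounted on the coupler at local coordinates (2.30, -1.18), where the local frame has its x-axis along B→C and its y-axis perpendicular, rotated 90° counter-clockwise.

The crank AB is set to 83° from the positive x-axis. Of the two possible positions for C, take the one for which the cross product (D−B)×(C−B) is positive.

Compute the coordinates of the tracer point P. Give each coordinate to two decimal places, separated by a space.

A=(0,0), D=(9.00,0)
B = A + 2.00·(cos83°, sin83°) = (0.2437, 1.9851)
|BD| = 8.9785
circle(B,10.00) ∩ circle(D,5.00): a=8.6659, h=4.9902
  candidates: C₊=(9.7985,4.9358) cross=44.804; C₋=(7.5919,-4.7976) cross=-44.804
  mode + wants cross > 0 → take C=(9.7985,4.9358) (cross=44.804)
ex = (C−B)/|BC| = (0.9555,0.2951); ey = (-0.2951,0.9555)
P = B + 2.30·ex + -1.18·ey = (2.7895,1.5363)

2.79 1.54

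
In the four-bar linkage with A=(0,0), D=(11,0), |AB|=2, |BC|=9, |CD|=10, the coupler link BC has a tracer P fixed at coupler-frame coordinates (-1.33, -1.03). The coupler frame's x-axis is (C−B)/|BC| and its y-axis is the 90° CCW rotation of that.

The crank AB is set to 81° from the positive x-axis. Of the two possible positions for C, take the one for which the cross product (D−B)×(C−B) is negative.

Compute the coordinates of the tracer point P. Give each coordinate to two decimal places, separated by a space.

-1.11 2.87

A=(0,0), D=(11.00,0)
B = A + 2.00·(cos81°, sin81°) = (0.3129, 1.9754)
|BD| = 10.8682
circle(B,9.00) ∩ circle(D,10.00): a=4.5600, h=7.7593
  candidates: C₊=(6.2072,8.7766) cross=84.329; C₋=(3.3866,-6.4835) cross=-84.329
  mode - wants cross < 0 → take C=(3.3866,-6.4835) (cross=-84.329)
ex = (C−B)/|BC| = (0.3415,-0.9399); ey = (0.9399,0.3415)
P = B + -1.33·ex + -1.03·ey = (-1.1094,2.8736)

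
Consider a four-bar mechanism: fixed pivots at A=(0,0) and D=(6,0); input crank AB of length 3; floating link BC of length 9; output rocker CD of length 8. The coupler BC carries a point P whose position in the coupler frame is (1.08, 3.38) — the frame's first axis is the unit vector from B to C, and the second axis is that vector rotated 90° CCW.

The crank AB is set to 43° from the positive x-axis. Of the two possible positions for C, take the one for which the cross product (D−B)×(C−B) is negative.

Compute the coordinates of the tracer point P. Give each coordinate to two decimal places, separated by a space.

A=(0,0), D=(6.00,0)
B = A + 3.00·(cos43°, sin43°) = (2.1941, 2.0460)
|BD| = 4.3210
circle(B,9.00) ∩ circle(D,8.00): a=4.1276, h=7.9977
  candidates: C₊=(9.6165,7.1359) cross=34.558; C₋=(2.0428,-6.9527) cross=-34.558
  mode - wants cross < 0 → take C=(2.0428,-6.9527) (cross=-34.558)
ex = (C−B)/|BC| = (-0.0168,-0.9999); ey = (0.9999,-0.0168)
P = B + 1.08·ex + 3.38·ey = (5.5554,0.9093)

5.56 0.91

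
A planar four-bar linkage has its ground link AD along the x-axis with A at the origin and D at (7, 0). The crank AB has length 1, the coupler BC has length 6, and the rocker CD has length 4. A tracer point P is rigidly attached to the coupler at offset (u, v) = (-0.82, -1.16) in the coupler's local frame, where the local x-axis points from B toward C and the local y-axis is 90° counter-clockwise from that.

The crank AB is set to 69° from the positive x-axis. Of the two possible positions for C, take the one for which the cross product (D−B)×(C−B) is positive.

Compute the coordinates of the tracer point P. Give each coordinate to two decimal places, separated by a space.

A=(0,0), D=(7.00,0)
B = A + 1.00·(cos69°, sin69°) = (0.3584, 0.9336)
|BD| = 6.7069
circle(B,6.00) ∩ circle(D,4.00): a=4.8445, h=3.5399
  candidates: C₊=(5.6484,3.7647) cross=23.742; C₋=(4.6629,-3.2462) cross=-23.742
  mode + wants cross > 0 → take C=(5.6484,3.7647) (cross=23.742)
ex = (C−B)/|BC| = (0.8817,0.4719); ey = (-0.4719,0.8817)
P = B + -0.82·ex + -1.16·ey = (0.1828,-0.4761)

0.18 -0.48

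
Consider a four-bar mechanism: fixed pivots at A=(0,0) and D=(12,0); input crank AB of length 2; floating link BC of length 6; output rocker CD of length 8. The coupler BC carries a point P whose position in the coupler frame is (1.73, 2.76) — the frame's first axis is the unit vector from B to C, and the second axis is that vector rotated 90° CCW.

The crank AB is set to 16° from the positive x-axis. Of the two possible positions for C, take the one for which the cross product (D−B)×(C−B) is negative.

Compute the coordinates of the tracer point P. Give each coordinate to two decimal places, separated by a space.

A=(0,0), D=(12.00,0)
B = A + 2.00·(cos16°, sin16°) = (1.9225, 0.5513)
|BD| = 10.0925
circle(B,6.00) ∩ circle(D,8.00): a=3.6591, h=4.7551
  candidates: C₊=(5.8359,5.0994) cross=47.991; C₋=(5.3164,-4.3966) cross=-47.991
  mode - wants cross < 0 → take C=(5.3164,-4.3966) (cross=-47.991)
ex = (C−B)/|BC| = (0.5657,-0.8246); ey = (0.8246,0.5657)
P = B + 1.73·ex + 2.76·ey = (5.1771,0.6858)

5.18 0.69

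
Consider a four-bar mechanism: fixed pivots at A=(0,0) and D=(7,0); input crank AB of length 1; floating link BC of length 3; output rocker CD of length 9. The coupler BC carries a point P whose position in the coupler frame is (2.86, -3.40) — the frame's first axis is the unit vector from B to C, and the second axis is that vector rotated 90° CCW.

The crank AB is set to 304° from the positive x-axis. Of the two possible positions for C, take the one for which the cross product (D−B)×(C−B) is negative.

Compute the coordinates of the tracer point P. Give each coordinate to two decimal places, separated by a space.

-3.88 -0.63

A=(0,0), D=(7.00,0)
B = A + 1.00·(cos304°, sin304°) = (0.5592, -0.8290)
|BD| = 6.4939
circle(B,3.00) ∩ circle(D,9.00): a=-2.2967, h=1.9301
  candidates: C₊=(-1.9651,0.7921) cross=12.534; C₋=(-1.4723,-3.0366) cross=-12.534
  mode - wants cross < 0 → take C=(-1.4723,-3.0366) (cross=-12.534)
ex = (C−B)/|BC| = (-0.6772,-0.7358); ey = (0.7358,-0.6772)
P = B + 2.86·ex + -3.40·ey = (-3.8793,-0.6312)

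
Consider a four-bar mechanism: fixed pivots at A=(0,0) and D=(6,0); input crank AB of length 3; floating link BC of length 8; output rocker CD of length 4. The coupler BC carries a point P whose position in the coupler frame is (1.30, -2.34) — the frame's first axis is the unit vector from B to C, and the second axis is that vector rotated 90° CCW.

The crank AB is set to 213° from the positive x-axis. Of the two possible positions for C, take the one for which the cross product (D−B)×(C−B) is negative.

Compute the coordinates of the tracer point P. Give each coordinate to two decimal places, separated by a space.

A=(0,0), D=(6.00,0)
B = A + 3.00·(cos213°, sin213°) = (-2.5160, -1.6339)
|BD| = 8.6713
circle(B,8.00) ∩ circle(D,4.00): a=7.1034, h=3.6799
  candidates: C₊=(3.7668,3.3185) cross=31.910; C₋=(5.1535,-3.9094) cross=-31.910
  mode - wants cross < 0 → take C=(5.1535,-3.9094) (cross=-31.910)
ex = (C−B)/|BC| = (0.9587,-0.2844); ey = (0.2844,0.9587)
P = B + 1.30·ex + -2.34·ey = (-1.9353,-4.2470)

-1.94 -4.25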